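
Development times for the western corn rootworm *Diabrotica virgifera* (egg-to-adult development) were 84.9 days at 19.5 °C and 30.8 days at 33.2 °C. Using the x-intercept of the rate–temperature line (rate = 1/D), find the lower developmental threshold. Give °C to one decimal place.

11.7 °C

Linear rate model ⇒ the product D·(T − T_b) is constant across temperatures.
84.9·(19.5 − T_b) = 30.8·(33.2 − T_b)
T_b = (84.9·19.5 − 30.8·33.2) / (84.9 − 30.8) = 632.99 / 54.1 = 11.700 °C ≈ 11.7 °C.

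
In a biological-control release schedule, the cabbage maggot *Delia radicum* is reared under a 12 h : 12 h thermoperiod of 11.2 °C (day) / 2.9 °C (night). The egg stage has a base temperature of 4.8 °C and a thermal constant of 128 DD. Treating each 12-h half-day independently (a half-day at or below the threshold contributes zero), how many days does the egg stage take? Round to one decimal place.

Day half: max(0, 11.2 − 4.8) × 0.5 = 6.4 × 0.5 = 3.20 DD.
Night half: max(0, 2.9 − 4.8) × 0.5 = 0.0 × 0.5 = 0.00 DD.
Per 24 h: 3.20 DD/day.
Duration = 128 / 3.20 = 40.000 ≈ 40.0 days.

40.0 days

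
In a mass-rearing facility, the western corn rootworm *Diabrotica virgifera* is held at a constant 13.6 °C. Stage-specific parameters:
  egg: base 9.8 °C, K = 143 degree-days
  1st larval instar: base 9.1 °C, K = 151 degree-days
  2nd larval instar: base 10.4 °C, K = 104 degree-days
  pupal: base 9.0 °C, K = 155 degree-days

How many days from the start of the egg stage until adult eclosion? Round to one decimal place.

egg: 143 / (13.6 − 9.8) = 143 / 3.8 = 37.632 d.
1st larval instar: 151 / (13.6 − 9.1) = 151 / 4.5 = 33.556 d.
2nd larval instar: 104 / (13.6 − 10.4) = 104 / 3.2 = 32.500 d.
pupal: 155 / (13.6 − 9.0) = 155 / 4.6 = 33.696 d.
Sum = 137.383 ≈ 137.4 days.

137.4 days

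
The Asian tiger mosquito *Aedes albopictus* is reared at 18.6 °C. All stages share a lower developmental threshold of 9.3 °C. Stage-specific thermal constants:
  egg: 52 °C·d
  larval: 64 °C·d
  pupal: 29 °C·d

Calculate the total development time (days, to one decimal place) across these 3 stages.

Daily accumulation at 18.6 °C = 18.6 − 9.3 = 9.3 DD/day.
Total K = 52 + 64 + 29 = 145 DD.
Total duration = 145 / 9.3 = 15.591 ≈ 15.6 days.

15.6 days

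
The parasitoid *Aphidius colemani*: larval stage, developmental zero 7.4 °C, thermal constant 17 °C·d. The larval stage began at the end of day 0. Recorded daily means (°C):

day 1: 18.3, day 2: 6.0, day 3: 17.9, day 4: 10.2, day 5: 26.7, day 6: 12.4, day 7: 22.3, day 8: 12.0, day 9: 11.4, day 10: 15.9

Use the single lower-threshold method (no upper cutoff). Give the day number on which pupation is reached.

Daily DD above 7.4 °C: 10.9, 0.0, 10.5, 2.8, 19.3, 5.0, 14.9, 4.6, 4.0, 8.5.
Cumulative: 10.9, 10.9, 21.4, 24.2, 43.5, 48.5, 63.4, 68.0, 72.0, 80.5.
The total first reaches 17 DD on day 3.

day 3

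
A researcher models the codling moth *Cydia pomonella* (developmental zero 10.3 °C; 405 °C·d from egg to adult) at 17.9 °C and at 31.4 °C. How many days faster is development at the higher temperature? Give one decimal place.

At 17.9 °C: 405 / (17.9 − 10.3) = 405 / 7.6 = 53.289 d.
At 31.4 °C: 405 / (31.4 − 10.3) = 405 / 21.1 = 19.194 d.
Difference = |53.289 − 19.194| = 34.095 ≈ 34.1 days.

34.1 days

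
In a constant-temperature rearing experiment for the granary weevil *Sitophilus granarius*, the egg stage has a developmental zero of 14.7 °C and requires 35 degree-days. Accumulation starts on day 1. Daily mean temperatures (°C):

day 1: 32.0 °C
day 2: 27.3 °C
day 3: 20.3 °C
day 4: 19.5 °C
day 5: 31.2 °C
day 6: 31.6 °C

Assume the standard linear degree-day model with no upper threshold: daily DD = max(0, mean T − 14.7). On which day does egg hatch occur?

day 3

Daily DD above 14.7 °C: 17.3, 12.6, 5.6, 4.8, 16.5, 16.9.
Cumulative: 17.3, 29.9, 35.5, 40.3, 56.8, 73.7.
The total first reaches 35 DD on day 3.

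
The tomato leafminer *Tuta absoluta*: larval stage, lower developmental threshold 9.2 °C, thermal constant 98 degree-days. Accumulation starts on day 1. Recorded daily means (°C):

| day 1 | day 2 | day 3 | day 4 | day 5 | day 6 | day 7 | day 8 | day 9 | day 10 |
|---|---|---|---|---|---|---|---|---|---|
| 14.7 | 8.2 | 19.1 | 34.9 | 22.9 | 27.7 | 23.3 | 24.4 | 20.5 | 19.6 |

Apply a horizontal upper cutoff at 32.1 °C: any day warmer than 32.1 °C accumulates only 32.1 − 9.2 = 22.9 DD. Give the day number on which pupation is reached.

Daily DD above 9.2 °C (capped at 22.9): 5.5, 0.0, 9.9, 22.9, 13.7, 18.5, 14.1, 15.2, 11.3, 10.4.
Cumulative: 5.5, 5.5, 15.4, 38.3, 52.0, 70.5, 84.6, 99.8, 111.1, 121.5.
The total first reaches 98 DD on day 8.

day 8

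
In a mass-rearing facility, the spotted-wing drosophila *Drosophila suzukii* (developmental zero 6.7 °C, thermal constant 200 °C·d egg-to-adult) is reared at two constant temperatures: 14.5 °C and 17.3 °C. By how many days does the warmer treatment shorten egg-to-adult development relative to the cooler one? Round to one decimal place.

6.8 days

At 14.5 °C: 200 / (14.5 − 6.7) = 200 / 7.8 = 25.641 d.
At 17.3 °C: 200 / (17.3 − 6.7) = 200 / 10.6 = 18.868 d.
Difference = |25.641 − 18.868| = 6.773 ≈ 6.8 days.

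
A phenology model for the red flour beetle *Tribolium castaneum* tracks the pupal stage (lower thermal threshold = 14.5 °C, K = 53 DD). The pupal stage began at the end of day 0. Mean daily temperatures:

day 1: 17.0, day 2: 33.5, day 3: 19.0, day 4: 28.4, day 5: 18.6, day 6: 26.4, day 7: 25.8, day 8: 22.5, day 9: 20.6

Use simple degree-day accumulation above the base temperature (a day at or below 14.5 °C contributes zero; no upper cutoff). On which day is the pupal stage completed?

Daily DD above 14.5 °C: 2.5, 19.0, 4.5, 13.9, 4.1, 11.9, 11.3, 8.0, 6.1.
Cumulative: 2.5, 21.5, 26.0, 39.9, 44.0, 55.9, 67.2, 75.2, 81.3.
The total first reaches 53 DD on day 6.

day 6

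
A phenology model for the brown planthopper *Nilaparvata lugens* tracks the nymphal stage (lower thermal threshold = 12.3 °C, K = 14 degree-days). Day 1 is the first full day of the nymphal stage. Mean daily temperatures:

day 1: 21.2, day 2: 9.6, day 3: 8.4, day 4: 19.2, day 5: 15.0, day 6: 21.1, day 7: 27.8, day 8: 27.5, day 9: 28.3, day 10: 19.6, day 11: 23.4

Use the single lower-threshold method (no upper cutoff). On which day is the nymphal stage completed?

day 4

Daily DD above 12.3 °C: 8.9, 0.0, 0.0, 6.9, 2.7, 8.8, 15.5, 15.2, 16.0, 7.3, 11.1.
Cumulative: 8.9, 8.9, 8.9, 15.8, 18.5, 27.3, 42.8, 58.0, 74.0, 81.3, 92.4.
The total first reaches 14 DD on day 4.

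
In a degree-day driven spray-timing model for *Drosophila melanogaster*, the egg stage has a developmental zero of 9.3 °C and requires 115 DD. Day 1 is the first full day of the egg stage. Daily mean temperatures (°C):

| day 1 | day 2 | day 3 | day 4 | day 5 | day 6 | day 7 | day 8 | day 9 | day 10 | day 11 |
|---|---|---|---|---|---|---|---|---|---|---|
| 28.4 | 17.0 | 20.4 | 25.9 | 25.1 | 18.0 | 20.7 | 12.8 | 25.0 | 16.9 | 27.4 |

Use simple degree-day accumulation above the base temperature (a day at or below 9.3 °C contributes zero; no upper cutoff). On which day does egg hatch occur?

Daily DD above 9.3 °C: 19.1, 7.7, 11.1, 16.6, 15.8, 8.7, 11.4, 3.5, 15.7, 7.6, 18.1.
Cumulative: 19.1, 26.8, 37.9, 54.5, 70.3, 79.0, 90.4, 93.9, 109.6, 117.2, 135.3.
The total first reaches 115 DD on day 10.

day 10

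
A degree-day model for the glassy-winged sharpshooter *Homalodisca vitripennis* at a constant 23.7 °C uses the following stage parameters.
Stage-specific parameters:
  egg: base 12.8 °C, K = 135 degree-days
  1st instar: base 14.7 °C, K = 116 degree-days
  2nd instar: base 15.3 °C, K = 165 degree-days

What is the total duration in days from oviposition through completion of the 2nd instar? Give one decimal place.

egg: 135 / (23.7 − 12.8) = 135 / 10.9 = 12.385 d.
1st instar: 116 / (23.7 − 14.7) = 116 / 9.0 = 12.889 d.
2nd instar: 165 / (23.7 − 15.3) = 165 / 8.4 = 19.643 d.
Sum = 44.917 ≈ 44.9 days.

44.9 days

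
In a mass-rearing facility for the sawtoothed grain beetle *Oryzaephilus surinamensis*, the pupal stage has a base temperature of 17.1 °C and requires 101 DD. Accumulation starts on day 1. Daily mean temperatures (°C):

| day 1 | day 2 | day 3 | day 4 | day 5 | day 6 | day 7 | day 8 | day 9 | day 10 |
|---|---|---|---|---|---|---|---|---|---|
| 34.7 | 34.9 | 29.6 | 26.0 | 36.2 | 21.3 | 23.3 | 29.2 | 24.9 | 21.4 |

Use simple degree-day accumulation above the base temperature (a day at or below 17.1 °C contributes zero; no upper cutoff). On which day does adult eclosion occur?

day 9

Daily DD above 17.1 °C: 17.6, 17.8, 12.5, 8.9, 19.1, 4.2, 6.2, 12.1, 7.8, 4.3.
Cumulative: 17.6, 35.4, 47.9, 56.8, 75.9, 80.1, 86.3, 98.4, 106.2, 110.5.
The total first reaches 101 DD on day 9.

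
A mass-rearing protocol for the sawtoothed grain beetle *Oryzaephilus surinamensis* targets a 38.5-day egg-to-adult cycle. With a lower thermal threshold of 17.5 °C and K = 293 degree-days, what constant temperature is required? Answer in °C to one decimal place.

25.1 °C

Required daily accumulation = 293 / 38.5 = 7.610 DD/day.
T = T_base + 7.610 = 17.5 + 7.610 = 25.110 ≈ 25.1 °C.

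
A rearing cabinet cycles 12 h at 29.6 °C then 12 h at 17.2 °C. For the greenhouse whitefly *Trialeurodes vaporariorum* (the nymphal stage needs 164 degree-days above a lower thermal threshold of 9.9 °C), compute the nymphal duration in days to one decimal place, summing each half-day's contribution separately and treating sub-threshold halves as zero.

12.1 days

Day half: max(0, 29.6 − 9.9) × 0.5 = 19.7 × 0.5 = 9.85 DD.
Night half: max(0, 17.2 − 9.9) × 0.5 = 7.3 × 0.5 = 3.65 DD.
Per 24 h: 13.50 DD/day.
Duration = 164 / 13.50 = 12.148 ≈ 12.1 days.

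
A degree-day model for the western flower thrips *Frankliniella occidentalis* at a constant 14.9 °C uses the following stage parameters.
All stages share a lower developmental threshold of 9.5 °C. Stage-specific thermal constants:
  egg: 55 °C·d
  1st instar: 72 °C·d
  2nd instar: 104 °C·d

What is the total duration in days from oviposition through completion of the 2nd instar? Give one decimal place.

Daily accumulation at 14.9 °C = 14.9 − 9.5 = 5.4 DD/day.
Total K = 55 + 72 + 104 = 231 DD.
Total duration = 231 / 5.4 = 42.778 ≈ 42.8 days.

42.8 days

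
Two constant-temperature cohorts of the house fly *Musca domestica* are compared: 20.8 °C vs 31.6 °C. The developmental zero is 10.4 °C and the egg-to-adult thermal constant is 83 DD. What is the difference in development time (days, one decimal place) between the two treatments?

4.1 days

At 20.8 °C: 83 / (20.8 − 10.4) = 83 / 10.4 = 7.981 d.
At 31.6 °C: 83 / (31.6 − 10.4) = 83 / 21.2 = 3.915 d.
Difference = |7.981 − 3.915| = 4.066 ≈ 4.1 days.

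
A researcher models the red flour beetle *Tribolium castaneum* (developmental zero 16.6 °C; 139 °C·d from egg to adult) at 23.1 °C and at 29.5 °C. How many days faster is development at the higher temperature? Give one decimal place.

10.6 days

At 23.1 °C: 139 / (23.1 − 16.6) = 139 / 6.5 = 21.385 d.
At 29.5 °C: 139 / (29.5 − 16.6) = 139 / 12.9 = 10.775 d.
Difference = |21.385 − 10.775| = 10.609 ≈ 10.6 days.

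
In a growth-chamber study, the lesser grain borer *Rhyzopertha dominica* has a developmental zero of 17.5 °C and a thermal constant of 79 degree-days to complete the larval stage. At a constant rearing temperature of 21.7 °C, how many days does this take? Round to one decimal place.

Daily accumulation = 21.7 − 17.5 = 4.2 DD/day.
Duration = 79 / 4.2 = 18.810 ≈ 18.8 days.

18.8 days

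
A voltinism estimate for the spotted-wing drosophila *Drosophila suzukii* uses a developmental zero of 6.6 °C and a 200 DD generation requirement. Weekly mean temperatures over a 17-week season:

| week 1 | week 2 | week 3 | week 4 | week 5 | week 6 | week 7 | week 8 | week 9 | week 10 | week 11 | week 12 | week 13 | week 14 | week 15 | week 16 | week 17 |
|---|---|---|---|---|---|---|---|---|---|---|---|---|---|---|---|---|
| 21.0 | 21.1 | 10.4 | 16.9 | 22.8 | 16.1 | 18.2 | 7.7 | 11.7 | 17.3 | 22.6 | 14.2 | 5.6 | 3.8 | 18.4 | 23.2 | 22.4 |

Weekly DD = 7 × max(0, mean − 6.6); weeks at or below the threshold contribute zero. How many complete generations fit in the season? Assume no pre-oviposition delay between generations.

5 generations

Weekly DD (7 × max(0, T̄ − 6.6)): 100.8, 101.5, 26.6, 72.1, 113.4, 66.5, 81.2, 7.7, 35.7, 74.9, 112.0, 53.2, 0.0, 0.0, 82.6, 116.2, 110.6.
Season total = 1155.0 DD.
Complete generations = ⌊1155.0 / 200⌋ = 5.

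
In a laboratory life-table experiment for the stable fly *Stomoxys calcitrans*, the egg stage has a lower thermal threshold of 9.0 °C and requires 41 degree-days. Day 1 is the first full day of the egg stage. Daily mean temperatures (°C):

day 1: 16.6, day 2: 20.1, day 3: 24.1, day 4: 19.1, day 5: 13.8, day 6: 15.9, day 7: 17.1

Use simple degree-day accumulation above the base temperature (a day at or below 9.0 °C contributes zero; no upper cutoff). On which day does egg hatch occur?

Daily DD above 9.0 °C: 7.6, 11.1, 15.1, 10.1, 4.8, 6.9, 8.1.
Cumulative: 7.6, 18.7, 33.8, 43.9, 48.7, 55.6, 63.7.
The total first reaches 41 DD on day 4.

day 4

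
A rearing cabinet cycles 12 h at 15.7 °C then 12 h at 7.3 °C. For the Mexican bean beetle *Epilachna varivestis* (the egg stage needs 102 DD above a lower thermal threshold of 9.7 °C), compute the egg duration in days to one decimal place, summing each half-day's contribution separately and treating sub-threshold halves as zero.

Day half: max(0, 15.7 − 9.7) × 0.5 = 6.0 × 0.5 = 3.00 DD.
Night half: max(0, 7.3 − 9.7) × 0.5 = 0.0 × 0.5 = 0.00 DD.
Per 24 h: 3.00 DD/day.
Duration = 102 / 3.00 = 34.000 ≈ 34.0 days.

34.0 days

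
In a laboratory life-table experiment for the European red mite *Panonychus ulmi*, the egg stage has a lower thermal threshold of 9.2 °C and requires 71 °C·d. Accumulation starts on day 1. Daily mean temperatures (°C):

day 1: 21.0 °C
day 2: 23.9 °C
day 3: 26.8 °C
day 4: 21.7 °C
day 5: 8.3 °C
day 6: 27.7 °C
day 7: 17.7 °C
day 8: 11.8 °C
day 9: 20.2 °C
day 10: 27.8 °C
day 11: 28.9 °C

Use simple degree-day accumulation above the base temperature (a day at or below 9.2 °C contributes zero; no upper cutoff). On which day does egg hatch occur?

Daily DD above 9.2 °C: 11.8, 14.7, 17.6, 12.5, 0.0, 18.5, 8.5, 2.6, 11.0, 18.6, 19.7.
Cumulative: 11.8, 26.5, 44.1, 56.6, 56.6, 75.1, 83.6, 86.2, 97.2, 115.8, 135.5.
The total first reaches 71 DD on day 6.

day 6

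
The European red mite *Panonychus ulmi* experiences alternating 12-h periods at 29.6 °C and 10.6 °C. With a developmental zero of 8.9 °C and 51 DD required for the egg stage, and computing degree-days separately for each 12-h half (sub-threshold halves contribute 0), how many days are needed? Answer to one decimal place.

Day half: max(0, 29.6 − 8.9) × 0.5 = 20.7 × 0.5 = 10.35 DD.
Night half: max(0, 10.6 − 8.9) × 0.5 = 1.7 × 0.5 = 0.85 DD.
Per 24 h: 11.20 DD/day.
Duration = 51 / 11.20 = 4.554 ≈ 4.6 days.

4.6 days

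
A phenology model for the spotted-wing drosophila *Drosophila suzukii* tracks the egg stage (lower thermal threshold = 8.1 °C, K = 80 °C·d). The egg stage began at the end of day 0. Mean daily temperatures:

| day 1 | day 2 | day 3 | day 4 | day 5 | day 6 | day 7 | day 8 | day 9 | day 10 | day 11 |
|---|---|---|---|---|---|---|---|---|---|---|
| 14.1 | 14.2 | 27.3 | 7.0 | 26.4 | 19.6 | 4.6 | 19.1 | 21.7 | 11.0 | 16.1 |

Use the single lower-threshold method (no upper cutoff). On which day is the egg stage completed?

Daily DD above 8.1 °C: 6.0, 6.1, 19.2, 0.0, 18.3, 11.5, 0.0, 11.0, 13.6, 2.9, 8.0.
Cumulative: 6.0, 12.1, 31.3, 31.3, 49.6, 61.1, 61.1, 72.1, 85.7, 88.6, 96.6.
The total first reaches 80 DD on day 9.

day 9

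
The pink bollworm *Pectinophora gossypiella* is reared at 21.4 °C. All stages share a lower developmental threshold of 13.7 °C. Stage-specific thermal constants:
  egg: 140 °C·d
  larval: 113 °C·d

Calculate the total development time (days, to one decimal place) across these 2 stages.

Daily accumulation at 21.4 °C = 21.4 − 13.7 = 7.7 DD/day.
Total K = 140 + 113 = 253 DD.
Total duration = 253 / 7.7 = 32.857 ≈ 32.9 days.

32.9 days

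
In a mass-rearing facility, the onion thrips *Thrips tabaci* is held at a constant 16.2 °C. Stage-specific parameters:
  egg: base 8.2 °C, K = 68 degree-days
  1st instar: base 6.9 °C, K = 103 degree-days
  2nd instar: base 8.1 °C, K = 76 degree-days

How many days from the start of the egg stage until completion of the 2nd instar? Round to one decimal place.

egg: 68 / (16.2 − 8.2) = 68 / 8.0 = 8.500 d.
1st instar: 103 / (16.2 − 6.9) = 103 / 9.3 = 11.075 d.
2nd instar: 76 / (16.2 − 8.1) = 76 / 8.1 = 9.383 d.
Sum = 28.958 ≈ 29.0 days.

29.0 days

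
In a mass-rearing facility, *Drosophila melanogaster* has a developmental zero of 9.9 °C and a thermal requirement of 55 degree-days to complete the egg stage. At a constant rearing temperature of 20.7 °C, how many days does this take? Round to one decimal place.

5.1 days

Daily accumulation = 20.7 − 9.9 = 10.8 DD/day.
Duration = 55 / 10.8 = 5.093 ≈ 5.1 days.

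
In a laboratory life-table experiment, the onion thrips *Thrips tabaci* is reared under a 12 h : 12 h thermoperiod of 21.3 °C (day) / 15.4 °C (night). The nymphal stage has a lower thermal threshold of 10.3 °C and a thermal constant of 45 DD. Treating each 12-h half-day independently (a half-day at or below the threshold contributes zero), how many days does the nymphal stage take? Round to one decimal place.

5.6 days

Day half: max(0, 21.3 − 10.3) × 0.5 = 11.0 × 0.5 = 5.50 DD.
Night half: max(0, 15.4 − 10.3) × 0.5 = 5.1 × 0.5 = 2.55 DD.
Per 24 h: 8.05 DD/day.
Duration = 45 / 8.05 = 5.590 ≈ 5.6 days.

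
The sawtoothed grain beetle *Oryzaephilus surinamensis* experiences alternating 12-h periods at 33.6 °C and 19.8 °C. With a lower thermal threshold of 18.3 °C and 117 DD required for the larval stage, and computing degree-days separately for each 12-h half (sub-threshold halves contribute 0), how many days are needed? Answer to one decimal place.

13.9 days

Day half: max(0, 33.6 − 18.3) × 0.5 = 15.3 × 0.5 = 7.65 DD.
Night half: max(0, 19.8 − 18.3) × 0.5 = 1.5 × 0.5 = 0.75 DD.
Per 24 h: 8.40 DD/day.
Duration = 117 / 8.40 = 13.929 ≈ 13.9 days.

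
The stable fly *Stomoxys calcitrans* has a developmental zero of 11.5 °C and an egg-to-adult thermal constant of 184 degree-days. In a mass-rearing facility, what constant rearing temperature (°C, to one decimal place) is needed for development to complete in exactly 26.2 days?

Required daily accumulation = 184 / 26.2 = 7.023 DD/day.
T = T_base + 7.023 = 11.5 + 7.023 = 18.523 ≈ 18.5 °C.

18.5 °C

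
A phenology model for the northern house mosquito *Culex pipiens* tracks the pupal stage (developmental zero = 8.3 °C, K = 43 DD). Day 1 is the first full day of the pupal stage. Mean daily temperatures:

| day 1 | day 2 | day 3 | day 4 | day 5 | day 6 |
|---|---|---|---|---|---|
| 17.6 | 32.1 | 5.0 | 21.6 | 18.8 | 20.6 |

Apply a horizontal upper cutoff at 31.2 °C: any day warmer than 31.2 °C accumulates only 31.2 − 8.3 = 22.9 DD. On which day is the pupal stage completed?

Daily DD above 8.3 °C (capped at 22.9): 9.3, 22.9, 0.0, 13.3, 10.5, 12.3.
Cumulative: 9.3, 32.2, 32.2, 45.5, 56.0, 68.3.
The total first reaches 43 DD on day 4.

day 4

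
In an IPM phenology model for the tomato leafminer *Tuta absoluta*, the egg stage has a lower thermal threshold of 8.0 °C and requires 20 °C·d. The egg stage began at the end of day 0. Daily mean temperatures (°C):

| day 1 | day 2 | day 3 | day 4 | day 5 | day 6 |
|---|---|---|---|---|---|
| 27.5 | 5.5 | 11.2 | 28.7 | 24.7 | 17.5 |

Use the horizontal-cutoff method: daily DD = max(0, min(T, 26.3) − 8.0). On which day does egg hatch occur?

day 3

Daily DD above 8.0 °C (capped at 18.3): 18.3, 0.0, 3.2, 18.3, 16.7, 9.5.
Cumulative: 18.3, 18.3, 21.5, 39.8, 56.5, 66.0.
The total first reaches 20 DD on day 3.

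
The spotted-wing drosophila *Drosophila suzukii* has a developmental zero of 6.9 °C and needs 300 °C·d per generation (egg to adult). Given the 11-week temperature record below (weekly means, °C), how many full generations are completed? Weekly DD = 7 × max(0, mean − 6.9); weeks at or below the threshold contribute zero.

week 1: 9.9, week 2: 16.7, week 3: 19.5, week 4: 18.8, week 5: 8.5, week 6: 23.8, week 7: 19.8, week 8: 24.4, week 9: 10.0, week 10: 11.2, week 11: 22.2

2 generations

Weekly DD (7 × max(0, T̄ − 6.9)): 21.0, 68.6, 88.2, 83.3, 11.2, 118.3, 90.3, 122.5, 21.7, 30.1, 107.1.
Season total = 762.3 DD.
Complete generations = ⌊762.3 / 300⌋ = 2.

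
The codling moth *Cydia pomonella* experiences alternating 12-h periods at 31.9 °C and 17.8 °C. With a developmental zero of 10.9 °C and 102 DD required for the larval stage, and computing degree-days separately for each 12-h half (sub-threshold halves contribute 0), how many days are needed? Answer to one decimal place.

Day half: max(0, 31.9 − 10.9) × 0.5 = 21.0 × 0.5 = 10.50 DD.
Night half: max(0, 17.8 − 10.9) × 0.5 = 6.9 × 0.5 = 3.45 DD.
Per 24 h: 13.95 DD/day.
Duration = 102 / 13.95 = 7.312 ≈ 7.3 days.

7.3 days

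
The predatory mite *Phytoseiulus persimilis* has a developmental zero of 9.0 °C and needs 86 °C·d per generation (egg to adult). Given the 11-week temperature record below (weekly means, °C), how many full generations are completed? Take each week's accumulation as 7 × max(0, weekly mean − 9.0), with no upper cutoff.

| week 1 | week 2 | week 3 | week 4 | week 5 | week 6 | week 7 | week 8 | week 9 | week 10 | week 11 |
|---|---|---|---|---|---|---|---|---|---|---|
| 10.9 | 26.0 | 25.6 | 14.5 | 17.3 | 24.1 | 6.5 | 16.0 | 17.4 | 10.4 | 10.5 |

Weekly DD (7 × max(0, T̄ − 9.0)): 13.3, 119.0, 116.2, 38.5, 58.1, 105.7, 0.0, 49.0, 58.8, 9.8, 10.5.
Season total = 578.9 DD.
Complete generations = ⌊578.9 / 86⌋ = 6.

6 generations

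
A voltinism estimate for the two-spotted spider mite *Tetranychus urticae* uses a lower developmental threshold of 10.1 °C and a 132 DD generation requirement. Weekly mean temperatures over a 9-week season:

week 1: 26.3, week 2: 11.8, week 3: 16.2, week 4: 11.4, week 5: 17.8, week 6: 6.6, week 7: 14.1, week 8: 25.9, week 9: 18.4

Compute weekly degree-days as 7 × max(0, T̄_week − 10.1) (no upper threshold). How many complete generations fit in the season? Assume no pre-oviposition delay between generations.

Weekly DD (7 × max(0, T̄ − 10.1)): 113.4, 11.9, 42.7, 9.1, 53.9, 0.0, 28.0, 110.6, 58.1.
Season total = 427.7 DD.
Complete generations = ⌊427.7 / 132⌋ = 3.

3 generations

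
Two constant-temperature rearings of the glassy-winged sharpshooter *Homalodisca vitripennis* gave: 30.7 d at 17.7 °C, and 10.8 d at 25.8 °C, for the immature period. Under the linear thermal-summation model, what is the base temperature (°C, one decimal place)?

Equal thermal constants: D₁(T₁ − T_b) = D₂(T₂ − T_b).
30.7·(17.7 − T_b) = 10.8·(25.8 − T_b)
T_b = (30.7·17.7 − 10.8·25.8) / (30.7 − 10.8) = 264.75 / 19.9 = 13.304 °C ≈ 13.3 °C.

13.3 °C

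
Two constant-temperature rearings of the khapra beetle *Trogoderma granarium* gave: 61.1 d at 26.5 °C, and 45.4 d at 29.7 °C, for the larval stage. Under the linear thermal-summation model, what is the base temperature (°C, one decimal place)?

17.2 °C

Linear rate model ⇒ the product D·(T − T_b) is constant across temperatures.
61.1·(26.5 − T_b) = 45.4·(29.7 − T_b)
T_b = (61.1·26.5 − 45.4·29.7) / (61.1 − 45.4) = 270.77 / 15.7 = 17.246 °C ≈ 17.2 °C.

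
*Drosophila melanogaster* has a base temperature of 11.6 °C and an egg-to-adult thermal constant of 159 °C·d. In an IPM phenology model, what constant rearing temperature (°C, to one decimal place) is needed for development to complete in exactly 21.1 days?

Required daily accumulation = 159 / 21.1 = 7.536 DD/day.
T = T_base + 7.536 = 11.6 + 7.536 = 19.136 ≈ 19.1 °C.

19.1 °C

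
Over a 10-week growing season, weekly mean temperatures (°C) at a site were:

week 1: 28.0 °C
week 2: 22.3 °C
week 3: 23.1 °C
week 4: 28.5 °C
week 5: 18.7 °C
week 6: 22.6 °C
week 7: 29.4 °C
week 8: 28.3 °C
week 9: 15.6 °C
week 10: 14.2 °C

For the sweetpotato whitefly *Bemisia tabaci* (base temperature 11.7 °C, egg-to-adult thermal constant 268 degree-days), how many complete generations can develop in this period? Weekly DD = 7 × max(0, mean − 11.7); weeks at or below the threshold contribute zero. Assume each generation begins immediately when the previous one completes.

Weekly DD (7 × max(0, T̄ − 11.7)): 114.1, 74.2, 79.8, 117.6, 49.0, 76.3, 123.9, 116.2, 27.3, 17.5.
Season total = 795.9 DD.
Complete generations = ⌊795.9 / 268⌋ = 2.

2 generations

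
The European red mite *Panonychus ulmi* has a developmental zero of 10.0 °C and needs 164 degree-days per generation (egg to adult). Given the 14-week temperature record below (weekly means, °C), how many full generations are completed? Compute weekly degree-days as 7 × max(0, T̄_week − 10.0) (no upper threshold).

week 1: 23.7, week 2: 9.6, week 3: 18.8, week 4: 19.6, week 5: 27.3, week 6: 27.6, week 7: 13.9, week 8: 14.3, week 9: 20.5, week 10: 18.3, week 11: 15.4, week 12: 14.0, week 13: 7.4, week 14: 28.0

5 generations

Weekly DD (7 × max(0, T̄ − 10.0)): 95.9, 0.0, 61.6, 67.2, 121.1, 123.2, 27.3, 30.1, 73.5, 58.1, 37.8, 28.0, 0.0, 126.0.
Season total = 849.8 DD.
Complete generations = ⌊849.8 / 164⌋ = 5.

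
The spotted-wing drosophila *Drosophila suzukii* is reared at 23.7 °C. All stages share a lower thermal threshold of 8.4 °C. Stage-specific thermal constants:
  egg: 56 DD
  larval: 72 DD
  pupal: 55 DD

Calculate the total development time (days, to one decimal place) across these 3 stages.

Daily accumulation at 23.7 °C = 23.7 − 8.4 = 15.3 DD/day.
Total K = 56 + 72 + 55 = 183 DD.
Total duration = 183 / 15.3 = 11.961 ≈ 12.0 days.

12.0 days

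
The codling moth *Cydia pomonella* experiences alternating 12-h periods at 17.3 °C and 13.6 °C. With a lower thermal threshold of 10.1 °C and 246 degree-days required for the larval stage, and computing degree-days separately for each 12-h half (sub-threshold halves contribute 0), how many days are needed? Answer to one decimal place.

Day half: max(0, 17.3 − 10.1) × 0.5 = 7.2 × 0.5 = 3.60 DD.
Night half: max(0, 13.6 − 10.1) × 0.5 = 3.5 × 0.5 = 1.75 DD.
Per 24 h: 5.35 DD/day.
Duration = 246 / 5.35 = 45.981 ≈ 46.0 days.

46.0 days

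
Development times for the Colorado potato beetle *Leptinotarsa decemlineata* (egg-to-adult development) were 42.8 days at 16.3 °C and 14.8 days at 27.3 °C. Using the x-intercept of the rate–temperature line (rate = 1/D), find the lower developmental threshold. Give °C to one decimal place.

10.5 °C

Equal thermal constants: D₁(T₁ − T_b) = D₂(T₂ − T_b).
42.8·(16.3 − T_b) = 14.8·(27.3 − T_b)
T_b = (42.8·16.3 − 14.8·27.3) / (42.8 − 14.8) = 293.60 / 28.0 = 10.486 °C ≈ 10.5 °C.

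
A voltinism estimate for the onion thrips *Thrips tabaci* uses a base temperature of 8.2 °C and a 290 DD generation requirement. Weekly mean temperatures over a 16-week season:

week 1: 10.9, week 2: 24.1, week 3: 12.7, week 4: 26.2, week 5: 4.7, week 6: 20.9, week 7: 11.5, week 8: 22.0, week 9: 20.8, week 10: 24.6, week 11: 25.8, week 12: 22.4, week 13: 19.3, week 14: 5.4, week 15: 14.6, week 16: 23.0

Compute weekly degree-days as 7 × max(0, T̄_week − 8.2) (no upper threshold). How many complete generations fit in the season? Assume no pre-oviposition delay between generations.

Weekly DD (7 × max(0, T̄ − 8.2)): 18.9, 111.3, 31.5, 126.0, 0.0, 88.9, 23.1, 96.6, 88.2, 114.8, 123.2, 99.4, 77.7, 0.0, 44.8, 103.6.
Season total = 1148.0 DD.
Complete generations = ⌊1148.0 / 290⌋ = 3.

3 generations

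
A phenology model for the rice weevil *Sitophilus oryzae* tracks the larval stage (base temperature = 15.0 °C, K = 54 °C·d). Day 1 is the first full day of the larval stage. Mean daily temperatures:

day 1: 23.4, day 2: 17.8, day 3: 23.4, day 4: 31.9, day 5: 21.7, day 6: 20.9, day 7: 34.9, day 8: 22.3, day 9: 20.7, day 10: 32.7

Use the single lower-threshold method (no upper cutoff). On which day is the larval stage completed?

day 7

Daily DD above 15.0 °C: 8.4, 2.8, 8.4, 16.9, 6.7, 5.9, 19.9, 7.3, 5.7, 17.7.
Cumulative: 8.4, 11.2, 19.6, 36.5, 43.2, 49.1, 69.0, 76.3, 82.0, 99.7.
The total first reaches 54 DD on day 7.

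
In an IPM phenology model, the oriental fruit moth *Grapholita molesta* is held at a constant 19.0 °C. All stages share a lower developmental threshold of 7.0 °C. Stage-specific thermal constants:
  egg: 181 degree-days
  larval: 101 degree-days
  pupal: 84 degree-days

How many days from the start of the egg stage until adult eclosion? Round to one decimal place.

Daily accumulation at 19.0 °C = 19.0 − 7.0 = 12.0 DD/day.
Total K = 181 + 101 + 84 = 366 DD.
Total duration = 366 / 12.0 = 30.500 ≈ 30.5 days.

30.5 days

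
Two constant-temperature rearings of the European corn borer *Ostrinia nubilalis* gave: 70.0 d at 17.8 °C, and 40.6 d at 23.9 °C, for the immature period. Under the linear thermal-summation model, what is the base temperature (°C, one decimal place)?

Equal thermal constants: D₁(T₁ − T_b) = D₂(T₂ − T_b).
70.0·(17.8 − T_b) = 40.6·(23.9 − T_b)
T_b = (70.0·17.8 − 40.6·23.9) / (70.0 − 40.6) = 275.66 / 29.4 = 9.376 °C ≈ 9.4 °C.

9.4 °C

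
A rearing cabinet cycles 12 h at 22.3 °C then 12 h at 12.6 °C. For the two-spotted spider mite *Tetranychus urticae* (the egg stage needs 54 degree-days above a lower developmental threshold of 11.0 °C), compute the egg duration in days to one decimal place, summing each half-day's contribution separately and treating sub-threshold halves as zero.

8.4 days

Day half: max(0, 22.3 − 11.0) × 0.5 = 11.3 × 0.5 = 5.65 DD.
Night half: max(0, 12.6 − 11.0) × 0.5 = 1.6 × 0.5 = 0.80 DD.
Per 24 h: 6.45 DD/day.
Duration = 54 / 6.45 = 8.372 ≈ 8.4 days.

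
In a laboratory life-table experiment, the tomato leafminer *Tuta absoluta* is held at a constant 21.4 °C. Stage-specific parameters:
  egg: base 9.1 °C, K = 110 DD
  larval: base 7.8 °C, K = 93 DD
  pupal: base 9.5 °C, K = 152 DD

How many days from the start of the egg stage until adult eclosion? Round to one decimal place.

egg: 110 / (21.4 − 9.1) = 110 / 12.3 = 8.943 d.
larval: 93 / (21.4 − 7.8) = 93 / 13.6 = 6.838 d.
pupal: 152 / (21.4 − 9.5) = 152 / 11.9 = 12.773 d.
Sum = 28.554 ≈ 28.6 days.

28.6 days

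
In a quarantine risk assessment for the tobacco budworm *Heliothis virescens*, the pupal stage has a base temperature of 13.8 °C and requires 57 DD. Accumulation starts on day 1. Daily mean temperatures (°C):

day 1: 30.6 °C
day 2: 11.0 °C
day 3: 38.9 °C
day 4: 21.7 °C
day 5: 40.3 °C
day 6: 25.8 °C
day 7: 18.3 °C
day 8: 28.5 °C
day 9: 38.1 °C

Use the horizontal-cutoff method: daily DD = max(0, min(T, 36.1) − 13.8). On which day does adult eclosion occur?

Daily DD above 13.8 °C (capped at 22.3): 16.8, 0.0, 22.3, 7.9, 22.3, 12.0, 4.5, 14.7, 22.3.
Cumulative: 16.8, 16.8, 39.1, 47.0, 69.3, 81.3, 85.8, 100.5, 122.8.
The total first reaches 57 DD on day 5.

day 5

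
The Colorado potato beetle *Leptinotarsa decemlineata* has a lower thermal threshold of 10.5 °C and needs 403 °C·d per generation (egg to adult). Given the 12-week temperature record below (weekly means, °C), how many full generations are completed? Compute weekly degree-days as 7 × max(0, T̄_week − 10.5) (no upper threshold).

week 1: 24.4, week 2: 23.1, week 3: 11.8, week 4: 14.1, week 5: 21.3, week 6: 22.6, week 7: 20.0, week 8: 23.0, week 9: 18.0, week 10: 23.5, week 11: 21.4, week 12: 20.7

Weekly DD (7 × max(0, T̄ − 10.5)): 97.3, 88.2, 9.1, 25.2, 75.6, 84.7, 66.5, 87.5, 52.5, 91.0, 76.3, 71.4.
Season total = 825.3 DD.
Complete generations = ⌊825.3 / 403⌋ = 2.

2 generations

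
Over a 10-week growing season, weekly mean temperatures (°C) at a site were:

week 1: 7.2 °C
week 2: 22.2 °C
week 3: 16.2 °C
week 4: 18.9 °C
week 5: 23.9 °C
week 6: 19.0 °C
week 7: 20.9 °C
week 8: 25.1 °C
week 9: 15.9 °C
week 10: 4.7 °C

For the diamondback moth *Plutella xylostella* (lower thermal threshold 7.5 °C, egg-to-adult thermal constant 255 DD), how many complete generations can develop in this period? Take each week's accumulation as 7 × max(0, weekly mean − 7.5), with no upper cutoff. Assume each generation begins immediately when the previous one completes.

2 generations

Weekly DD (7 × max(0, T̄ − 7.5)): 0.0, 102.9, 60.9, 79.8, 114.8, 80.5, 93.8, 123.2, 58.8, 0.0.
Season total = 714.7 DD.
Complete generations = ⌊714.7 / 255⌋ = 2.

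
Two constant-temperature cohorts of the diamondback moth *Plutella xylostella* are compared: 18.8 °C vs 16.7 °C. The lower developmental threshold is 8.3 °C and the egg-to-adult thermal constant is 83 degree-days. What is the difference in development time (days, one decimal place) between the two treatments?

2.0 days

At 18.8 °C: 83 / (18.8 − 8.3) = 83 / 10.5 = 7.905 d.
At 16.7 °C: 83 / (16.7 − 8.3) = 83 / 8.4 = 9.881 d.
Difference = |7.905 − 9.881| = 1.976 ≈ 2.0 days.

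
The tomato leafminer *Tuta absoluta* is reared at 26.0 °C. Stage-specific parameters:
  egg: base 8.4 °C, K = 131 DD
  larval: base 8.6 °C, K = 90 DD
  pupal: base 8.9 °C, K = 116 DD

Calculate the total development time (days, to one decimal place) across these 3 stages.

egg: 131 / (26.0 − 8.4) = 131 / 17.6 = 7.443 d.
larval: 90 / (26.0 − 8.6) = 90 / 17.4 = 5.172 d.
pupal: 116 / (26.0 − 8.9) = 116 / 17.1 = 6.784 d.
Sum = 19.399 ≈ 19.4 days.

19.4 days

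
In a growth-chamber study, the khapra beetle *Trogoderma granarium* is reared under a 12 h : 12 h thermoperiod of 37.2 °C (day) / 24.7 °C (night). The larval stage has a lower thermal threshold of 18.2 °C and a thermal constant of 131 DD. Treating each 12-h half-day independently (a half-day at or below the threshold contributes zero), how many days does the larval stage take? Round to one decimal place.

Day half: max(0, 37.2 − 18.2) × 0.5 = 19.0 × 0.5 = 9.50 DD.
Night half: max(0, 24.7 − 18.2) × 0.5 = 6.5 × 0.5 = 3.25 DD.
Per 24 h: 12.75 DD/day.
Duration = 131 / 12.75 = 10.275 ≈ 10.3 days.

10.3 days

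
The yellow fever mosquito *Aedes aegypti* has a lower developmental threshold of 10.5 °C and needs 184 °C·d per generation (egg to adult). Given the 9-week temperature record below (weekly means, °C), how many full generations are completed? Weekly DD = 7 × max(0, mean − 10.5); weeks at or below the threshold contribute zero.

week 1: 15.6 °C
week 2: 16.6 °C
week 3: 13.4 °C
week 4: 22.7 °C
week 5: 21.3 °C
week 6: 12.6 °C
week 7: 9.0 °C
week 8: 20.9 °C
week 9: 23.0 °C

2 generations

Weekly DD (7 × max(0, T̄ − 10.5)): 35.7, 42.7, 20.3, 85.4, 75.6, 14.7, 0.0, 72.8, 87.5.
Season total = 434.7 DD.
Complete generations = ⌊434.7 / 184⌋ = 2.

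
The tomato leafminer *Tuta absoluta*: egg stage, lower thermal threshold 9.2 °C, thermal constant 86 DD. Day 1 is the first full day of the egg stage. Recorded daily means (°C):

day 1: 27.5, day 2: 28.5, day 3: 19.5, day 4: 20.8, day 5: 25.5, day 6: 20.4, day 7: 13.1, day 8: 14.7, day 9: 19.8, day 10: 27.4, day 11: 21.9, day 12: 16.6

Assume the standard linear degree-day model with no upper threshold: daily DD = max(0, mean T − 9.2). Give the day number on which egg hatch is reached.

Daily DD above 9.2 °C: 18.3, 19.3, 10.3, 11.6, 16.3, 11.2, 3.9, 5.5, 10.6, 18.2, 12.7, 7.4.
Cumulative: 18.3, 37.6, 47.9, 59.5, 75.8, 87.0, 90.9, 96.4, 107.0, 125.2, 137.9, 145.3.
The total first reaches 86 DD on day 6.

day 6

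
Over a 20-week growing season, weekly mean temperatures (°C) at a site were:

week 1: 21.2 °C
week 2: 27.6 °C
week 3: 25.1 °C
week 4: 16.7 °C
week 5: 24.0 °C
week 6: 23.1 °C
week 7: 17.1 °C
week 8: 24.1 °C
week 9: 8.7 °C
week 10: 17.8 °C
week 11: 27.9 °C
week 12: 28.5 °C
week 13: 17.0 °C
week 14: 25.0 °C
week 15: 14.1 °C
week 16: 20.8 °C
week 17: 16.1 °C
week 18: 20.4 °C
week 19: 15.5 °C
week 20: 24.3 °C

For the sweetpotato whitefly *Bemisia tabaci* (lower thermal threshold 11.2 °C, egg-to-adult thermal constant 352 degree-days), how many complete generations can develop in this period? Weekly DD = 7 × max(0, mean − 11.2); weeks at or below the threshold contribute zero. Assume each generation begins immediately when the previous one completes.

Weekly DD (7 × max(0, T̄ − 11.2)): 70.0, 114.8, 97.3, 38.5, 89.6, 83.3, 41.3, 90.3, 0.0, 46.2, 116.9, 121.1, 40.6, 96.6, 20.3, 67.2, 34.3, 64.4, 30.1, 91.7.
Season total = 1354.5 DD.
Complete generations = ⌊1354.5 / 352⌋ = 3.

3 generations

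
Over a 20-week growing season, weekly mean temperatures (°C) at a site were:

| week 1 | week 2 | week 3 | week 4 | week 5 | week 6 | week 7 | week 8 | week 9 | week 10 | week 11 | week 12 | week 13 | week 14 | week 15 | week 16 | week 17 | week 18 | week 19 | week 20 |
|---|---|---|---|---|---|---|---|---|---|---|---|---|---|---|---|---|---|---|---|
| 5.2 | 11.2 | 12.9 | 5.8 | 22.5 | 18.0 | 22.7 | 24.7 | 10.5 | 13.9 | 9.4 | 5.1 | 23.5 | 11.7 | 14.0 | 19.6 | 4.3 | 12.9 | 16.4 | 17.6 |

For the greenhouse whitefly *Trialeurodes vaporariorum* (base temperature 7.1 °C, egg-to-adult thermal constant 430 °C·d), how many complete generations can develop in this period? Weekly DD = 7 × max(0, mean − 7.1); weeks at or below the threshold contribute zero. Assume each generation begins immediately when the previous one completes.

Weekly DD (7 × max(0, T̄ − 7.1)): 0.0, 28.7, 40.6, 0.0, 107.8, 76.3, 109.2, 123.2, 23.8, 47.6, 16.1, 0.0, 114.8, 32.2, 48.3, 87.5, 0.0, 40.6, 65.1, 73.5.
Season total = 1035.3 DD.
Complete generations = ⌊1035.3 / 430⌋ = 2.

2 generations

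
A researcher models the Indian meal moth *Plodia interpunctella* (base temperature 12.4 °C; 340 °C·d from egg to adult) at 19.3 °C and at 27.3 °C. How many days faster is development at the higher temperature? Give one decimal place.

26.5 days

At 19.3 °C: 340 / (19.3 − 12.4) = 340 / 6.9 = 49.275 d.
At 27.3 °C: 340 / (27.3 − 12.4) = 340 / 14.9 = 22.819 d.
Difference = |49.275 − 22.819| = 26.457 ≈ 26.5 days.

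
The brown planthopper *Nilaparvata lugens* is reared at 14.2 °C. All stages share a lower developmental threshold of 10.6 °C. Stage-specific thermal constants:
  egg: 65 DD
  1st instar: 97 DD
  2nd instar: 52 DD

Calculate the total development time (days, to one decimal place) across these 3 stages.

59.4 days

Daily accumulation at 14.2 °C = 14.2 − 10.6 = 3.6 DD/day.
Total K = 65 + 97 + 52 = 214 DD.
Total duration = 214 / 3.6 = 59.444 ≈ 59.4 days.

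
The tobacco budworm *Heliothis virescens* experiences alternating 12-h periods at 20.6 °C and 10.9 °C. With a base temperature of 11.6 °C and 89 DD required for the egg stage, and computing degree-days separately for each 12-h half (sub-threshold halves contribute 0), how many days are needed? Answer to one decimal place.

Day half: max(0, 20.6 − 11.6) × 0.5 = 9.0 × 0.5 = 4.50 DD.
Night half: max(0, 10.9 − 11.6) × 0.5 = 0.0 × 0.5 = 0.00 DD.
Per 24 h: 4.50 DD/day.
Duration = 89 / 4.50 = 19.778 ≈ 19.8 days.

19.8 days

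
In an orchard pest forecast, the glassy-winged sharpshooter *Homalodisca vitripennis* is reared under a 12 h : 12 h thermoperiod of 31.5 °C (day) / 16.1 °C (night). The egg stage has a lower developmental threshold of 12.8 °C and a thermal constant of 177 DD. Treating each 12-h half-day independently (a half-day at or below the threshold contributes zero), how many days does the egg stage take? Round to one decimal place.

16.1 days

Day half: max(0, 31.5 − 12.8) × 0.5 = 18.7 × 0.5 = 9.35 DD.
Night half: max(0, 16.1 − 12.8) × 0.5 = 3.3 × 0.5 = 1.65 DD.
Per 24 h: 11.00 DD/day.
Duration = 177 / 11.00 = 16.091 ≈ 16.1 days.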